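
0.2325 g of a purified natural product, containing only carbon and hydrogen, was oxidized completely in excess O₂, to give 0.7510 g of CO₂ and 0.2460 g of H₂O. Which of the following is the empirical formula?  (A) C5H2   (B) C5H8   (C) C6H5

mol C = 0.7510 g CO₂ ÷ 44.009 g/mol = 0.017065 mol
mol H = 2 × 0.2460 g H₂O ÷ 18.015 g/mol = 0.027311 mol
Divide by the smallest (0.017065 mol): C 1.000, H 1.600
Multiplying each by 5 gives whole numbers: C 5.00, H 8.00

(B) C5H8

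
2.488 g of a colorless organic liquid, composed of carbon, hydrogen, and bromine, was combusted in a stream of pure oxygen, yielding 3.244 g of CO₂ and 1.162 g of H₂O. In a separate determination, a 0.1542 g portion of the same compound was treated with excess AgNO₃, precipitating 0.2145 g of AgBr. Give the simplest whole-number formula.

C4H7Br

mol C = 3.244 g CO₂ ÷ 44.009 g/mol = 0.073712 mol
mol H = 2 × 1.162 g H₂O ÷ 18.015 g/mol = 0.12900 mol
From the AgBr data: mol Br per gram of compound = (0.2145 ÷ 187.772) ÷ 0.1542 = 0.0074082 mol/g, so in the 2.488 g combustion sample mol Br = 0.018432 mol
Divide by the smallest (0.018432 mol): C 3.999, H 6.999, Br 1.000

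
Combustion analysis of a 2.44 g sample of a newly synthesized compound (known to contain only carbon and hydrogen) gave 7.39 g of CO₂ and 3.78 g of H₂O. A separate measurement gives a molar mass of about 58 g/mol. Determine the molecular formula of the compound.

mol C = 7.39 g CO₂ ÷ 44.009 g/mol = 0.1679 mol
mol H = 2 × 3.78 g H₂O ÷ 18.015 g/mol = 0.4197 mol
Divide by the smallest (0.1679 mol): C 1.000, H 2.499
Multiplying each by 2 gives whole numbers: C 2.00, H 5.00
Empirical formula: C2H5
Empirical-formula mass = 29.06 g/mol; 58 ÷ 29.06 ≈ 2, so the molecular formula is C4H10.

C4H10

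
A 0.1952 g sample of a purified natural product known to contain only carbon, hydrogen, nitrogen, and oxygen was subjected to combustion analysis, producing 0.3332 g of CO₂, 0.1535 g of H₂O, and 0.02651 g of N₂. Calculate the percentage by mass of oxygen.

31.03%

mol C = 0.3332 g CO₂ ÷ 44.009 g/mol = 0.0075712 mol
mol H = 2 × 0.1535 g H₂O ÷ 18.015 g/mol = 0.017041 mol
mol N = 2 × 0.02651 g N₂ ÷ 28.014 g/mol = 0.0018926 mol
mass O = 0.1952 − (0.090937 + 0.017178 + 0.026510) = 0.060575 g → mol O = 0.060575 ÷ 15.999 = 0.0037862 mol
mass % O = 0.060575 g ÷ 0.1952 g × 100%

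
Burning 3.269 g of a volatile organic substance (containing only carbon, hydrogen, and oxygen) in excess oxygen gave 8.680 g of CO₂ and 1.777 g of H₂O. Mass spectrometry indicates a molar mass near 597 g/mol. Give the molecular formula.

C36H36O8

mol C = 8.680 g CO₂ ÷ 44.009 g/mol = 0.19723 mol
mol H = 2 × 1.777 g H₂O ÷ 18.015 g/mol = 0.19728 mol
mass O = 3.269 − (2.3690 + 0.19886) = 0.70118 g → mol O = 0.70118 ÷ 15.999 = 0.043827 mol
Divide by the smallest (0.043827 mol): C 4.500, H 4.501, O 1.000
Multiplying each by 2 gives whole numbers: C 9.00, H 9.00, O 2.00
Empirical formula: C9H9O2
Empirical-formula mass = 149.17 g/mol; 597 ÷ 149.17 ≈ 4, so the molecular formula is C36H36O8.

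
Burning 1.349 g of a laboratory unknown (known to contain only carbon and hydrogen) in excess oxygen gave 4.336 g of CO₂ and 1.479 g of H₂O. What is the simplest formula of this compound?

mol C = 4.336 g CO₂ ÷ 44.009 g/mol = 0.098525 mol
mol H = 2 × 1.479 g H₂O ÷ 18.015 g/mol = 0.16420 mol
Divide by the smallest (0.098525 mol): C 1.000, H 1.667
Multiplying each by 3 gives whole numbers: C 3.00, H 5.00

C3H5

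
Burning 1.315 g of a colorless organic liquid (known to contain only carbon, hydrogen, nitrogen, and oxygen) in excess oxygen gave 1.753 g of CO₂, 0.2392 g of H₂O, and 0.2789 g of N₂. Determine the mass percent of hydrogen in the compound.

2.04%

mol C = 1.753 g CO₂ ÷ 44.009 g/mol = 0.039833 mol
mol H = 2 × 0.2392 g H₂O ÷ 18.015 g/mol = 0.026556 mol
mol N = 2 × 0.2789 g N₂ ÷ 28.014 g/mol = 0.019911 mol
mass O = 1.315 − (0.47843 + 0.026768 + 0.27890) = 0.53090 g → mol O = 0.53090 ÷ 15.999 = 0.033183 mol
mass % H = 0.026768 g ÷ 1.315 g × 100%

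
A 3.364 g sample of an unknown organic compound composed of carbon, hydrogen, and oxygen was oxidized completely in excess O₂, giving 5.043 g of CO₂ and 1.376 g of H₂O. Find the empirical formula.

C3H4O3

mol C = 5.043 g CO₂ ÷ 44.009 g/mol = 0.11459 mol
mol H = 2 × 1.376 g H₂O ÷ 18.015 g/mol = 0.15276 mol
mass O = 3.364 − (1.3763 + 0.15398) = 1.8337 g → mol O = 1.8337 ÷ 15.999 = 0.11461 mol
Divide by the smallest (0.11459 mol): C 1.000, H 1.333, O 1.000
Multiplying each by 3 gives whole numbers: C 3.00, H 4.00, O 3.00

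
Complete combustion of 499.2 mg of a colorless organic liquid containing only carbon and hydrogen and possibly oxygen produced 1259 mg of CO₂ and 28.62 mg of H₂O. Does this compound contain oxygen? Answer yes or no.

mol C = 1.259 g CO₂ ÷ 44.009 g/mol = 0.028608 mol
mol H = 2 × 0.02862 g H₂O ÷ 18.015 g/mol = 0.0031774 mol
C and H account for only 0.34681 g of the 0.4992 g sample; the remaining 0.15239 g must be oxygen.

yes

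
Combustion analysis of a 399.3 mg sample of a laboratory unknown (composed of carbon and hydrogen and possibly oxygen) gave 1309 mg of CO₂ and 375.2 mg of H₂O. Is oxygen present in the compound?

no

mol C = 1.309 g CO₂ ÷ 44.009 g/mol = 0.029744 mol
mol H = 2 × 0.3752 g H₂O ÷ 18.015 g/mol = 0.041654 mol
C and H together account for 0.39924 g — essentially the entire 0.3993 g sample — so the compound contains no oxygen.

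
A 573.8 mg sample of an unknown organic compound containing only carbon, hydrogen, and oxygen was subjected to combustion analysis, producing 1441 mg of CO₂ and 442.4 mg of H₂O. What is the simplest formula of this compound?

mol C = 1.441 g CO₂ ÷ 44.009 g/mol = 0.032743 mol
mol H = 2 × 0.4424 g H₂O ÷ 18.015 g/mol = 0.049115 mol
mass O = 0.5738 − (0.39328 + 0.049508) = 0.13101 g → mol O = 0.13101 ÷ 15.999 = 0.0081888 mol
Divide by the smallest (0.0081888 mol): C 3.999, H 5.998, O 1.000

C4H6O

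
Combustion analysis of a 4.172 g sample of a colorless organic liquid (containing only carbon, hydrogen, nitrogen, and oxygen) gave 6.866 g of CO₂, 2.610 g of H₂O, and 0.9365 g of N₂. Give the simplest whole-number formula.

C7H13N3O3

mol C = 6.866 g CO₂ ÷ 44.009 g/mol = 0.15601 mol
mol H = 2 × 2.610 g H₂O ÷ 18.015 g/mol = 0.28976 mol
mol N = 2 × 0.9365 g N₂ ÷ 28.014 g/mol = 0.066859 mol
mass O = 4.172 − (1.8739 + 0.29208 + 0.93650) = 1.0695 g → mol O = 1.0695 ÷ 15.999 = 0.066851 mol
Divide by the smallest (0.066851 mol): C 2.334, H 4.334, N 1.000, O 1.000
Multiplying each by 3 gives whole numbers: C 7.00, H 13.00, N 3.00, O 3.00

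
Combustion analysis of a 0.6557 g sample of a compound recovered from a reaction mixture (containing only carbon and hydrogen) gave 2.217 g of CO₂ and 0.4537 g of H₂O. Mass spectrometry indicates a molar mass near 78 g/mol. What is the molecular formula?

C6H6

mol C = 2.217 g CO₂ ÷ 44.009 g/mol = 0.050376 mol
mol H = 2 × 0.4537 g H₂O ÷ 18.015 g/mol = 0.050369 mol
Divide by the smallest (0.050369 mol): C 1.000, H 1.000
Empirical formula: CH
Empirical-formula mass = 13.02 g/mol; 78 ÷ 13.02 ≈ 6, so the molecular formula is C6H6.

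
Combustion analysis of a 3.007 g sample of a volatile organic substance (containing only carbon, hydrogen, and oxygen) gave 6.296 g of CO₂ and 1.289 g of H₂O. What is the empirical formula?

C2H2O

mol C = 6.296 g CO₂ ÷ 44.009 g/mol = 0.14306 mol
mol H = 2 × 1.289 g H₂O ÷ 18.015 g/mol = 0.14310 mol
mass O = 3.007 − (1.7183 + 0.14425) = 1.1444 g → mol O = 1.1444 ÷ 15.999 = 0.071532 mol
Divide by the smallest (0.071532 mol): C 2.000, H 2.001, O 1.000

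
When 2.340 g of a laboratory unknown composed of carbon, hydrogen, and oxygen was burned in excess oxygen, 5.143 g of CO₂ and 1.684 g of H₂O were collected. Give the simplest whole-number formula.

C5H8O2

mol C = 5.143 g CO₂ ÷ 44.009 g/mol = 0.11686 mol
mol H = 2 × 1.684 g H₂O ÷ 18.015 g/mol = 0.18696 mol
mass O = 2.340 − (1.4036 + 0.18845) = 0.74791 g → mol O = 0.74791 ÷ 15.999 = 0.046748 mol
Divide by the smallest (0.046748 mol): C 2.500, H 3.999, O 1.000
Multiplying each by 2 gives whole numbers: C 5.00, H 8.00, O 2.00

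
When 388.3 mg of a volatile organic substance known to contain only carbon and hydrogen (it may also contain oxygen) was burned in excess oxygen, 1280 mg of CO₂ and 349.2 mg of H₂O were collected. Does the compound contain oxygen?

no

mol C = 1.280 g CO₂ ÷ 44.009 g/mol = 0.029085 mol
mol H = 2 × 0.3492 g H₂O ÷ 18.015 g/mol = 0.038768 mol
C and H together account for 0.38842 g — essentially the entire 0.3883 g sample — so the compound contains no oxygen.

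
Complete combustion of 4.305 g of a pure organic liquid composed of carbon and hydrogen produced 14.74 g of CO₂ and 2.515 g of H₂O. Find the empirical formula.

mol C = 14.74 g CO₂ ÷ 44.009 g/mol = 0.33493 mol
mol H = 2 × 2.515 g H₂O ÷ 18.015 g/mol = 0.27921 mol
Divide by the smallest (0.27921 mol): C 1.200, H 1.000
Multiplying each by 5 gives whole numbers: C 6.00, H 5.00

C6H5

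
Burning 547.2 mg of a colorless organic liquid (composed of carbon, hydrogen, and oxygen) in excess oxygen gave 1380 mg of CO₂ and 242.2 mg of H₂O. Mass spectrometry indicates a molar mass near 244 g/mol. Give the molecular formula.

mol C = 1.380 g CO₂ ÷ 44.009 g/mol = 0.031357 mol
mol H = 2 × 0.2422 g H₂O ÷ 18.015 g/mol = 0.026889 mol
mass O = 0.5472 − (0.37663 + 0.027104) = 0.14346 g → mol O = 0.14346 ÷ 15.999 = 0.0089671 mol
Divide by the smallest (0.0089671 mol): C 3.497, H 2.999, O 1.000
Multiplying each by 2 gives whole numbers: C 6.99, H 6.00, O 2.00
Empirical formula: C7H6O2
Empirical-formula mass = 122.12 g/mol; 244 ÷ 122.12 ≈ 2, so the molecular formula is C14H12O4.

C14H12O4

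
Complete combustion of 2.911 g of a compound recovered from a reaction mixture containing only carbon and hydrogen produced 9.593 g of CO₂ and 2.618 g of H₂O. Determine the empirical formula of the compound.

C3H4

mol C = 9.593 g CO₂ ÷ 44.009 g/mol = 0.21798 mol
mol H = 2 × 2.618 g H₂O ÷ 18.015 g/mol = 0.29065 mol
Divide by the smallest (0.21798 mol): C 1.000, H 1.333
Multiplying each by 3 gives whole numbers: C 3.00, H 4.00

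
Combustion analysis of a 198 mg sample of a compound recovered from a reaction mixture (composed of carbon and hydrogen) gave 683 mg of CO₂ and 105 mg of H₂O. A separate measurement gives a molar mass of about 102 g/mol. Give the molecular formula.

C8H6

mol C = 0.683 g CO₂ ÷ 44.009 g/mol = 0.01552 mol
mol H = 2 × 0.105 g H₂O ÷ 18.015 g/mol = 0.01166 mol
Divide by the smallest (0.01166 mol): C 1.331, H 1.000
Multiplying each by 3 gives whole numbers: C 3.99, H 3.00
Empirical formula: C4H3
Empirical-formula mass = 51.07 g/mol; 102 ÷ 51.07 ≈ 2, so the molecular formula is C8H6.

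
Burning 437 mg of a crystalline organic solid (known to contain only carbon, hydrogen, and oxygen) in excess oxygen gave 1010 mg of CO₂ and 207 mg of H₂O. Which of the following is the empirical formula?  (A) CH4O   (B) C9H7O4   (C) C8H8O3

mol C = 1.01 g CO₂ ÷ 44.009 g/mol = 0.02295 mol
mol H = 2 × 0.207 g H₂O ÷ 18.015 g/mol = 0.02298 mol
mass O = 0.437 − (0.2757 + 0.02316) = 0.1382 g → mol O = 0.1382 ÷ 15.999 = 0.008637 mol
Divide by the smallest (0.008637 mol): C 2.657, H 2.661, O 1.000
Multiplying each by 3 gives whole numbers: C 7.97, H 7.98, O 3.00

(C) C8H8O3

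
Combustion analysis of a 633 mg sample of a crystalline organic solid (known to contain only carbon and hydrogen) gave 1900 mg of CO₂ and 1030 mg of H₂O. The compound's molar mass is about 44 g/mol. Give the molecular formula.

C3H8

mol C = 1.90 g CO₂ ÷ 44.009 g/mol = 0.04317 mol
mol H = 2 × 1.03 g H₂O ÷ 18.015 g/mol = 0.1143 mol
Divide by the smallest (0.04317 mol): C 1.000, H 2.649
Multiplying each by 3 gives whole numbers: C 3.00, H 7.95
Empirical formula: C3H8
Empirical-formula mass = 44.10 g/mol; 44 ÷ 44.10 ≈ 1, so the molecular formula is C3H8.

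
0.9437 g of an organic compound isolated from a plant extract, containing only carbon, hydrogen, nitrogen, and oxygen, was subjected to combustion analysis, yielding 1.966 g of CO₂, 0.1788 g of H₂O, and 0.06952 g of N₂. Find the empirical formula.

C9H4NO4

mol C = 1.966 g CO₂ ÷ 44.009 g/mol = 0.044673 mol
mol H = 2 × 0.1788 g H₂O ÷ 18.015 g/mol = 0.019850 mol
mol N = 2 × 0.06952 g N₂ ÷ 28.014 g/mol = 0.0049632 mol
mass O = 0.9437 − (0.53656 + 0.020009 + 0.069520) = 0.31761 g → mol O = 0.31761 ÷ 15.999 = 0.019852 mol
Divide by the smallest (0.0049632 mol): C 9.001, H 3.999, N 1.000, O 4.000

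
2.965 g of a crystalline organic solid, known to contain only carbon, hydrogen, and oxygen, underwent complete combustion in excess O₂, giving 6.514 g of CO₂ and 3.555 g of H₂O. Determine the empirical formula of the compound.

C3H8O

mol C = 6.514 g CO₂ ÷ 44.009 g/mol = 0.14802 mol
mol H = 2 × 3.555 g H₂O ÷ 18.015 g/mol = 0.39467 mol
mass O = 2.965 − (1.7778 + 0.39783) = 0.78936 g → mol O = 0.78936 ÷ 15.999 = 0.049338 mol
Divide by the smallest (0.049338 mol): C 3.000, H 7.999, O 1.000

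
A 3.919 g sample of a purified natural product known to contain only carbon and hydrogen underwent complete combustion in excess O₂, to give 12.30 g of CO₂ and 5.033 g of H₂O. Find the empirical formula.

mol C = 12.30 g CO₂ ÷ 44.009 g/mol = 0.27949 mol
mol H = 2 × 5.033 g H₂O ÷ 18.015 g/mol = 0.55876 mol
Divide by the smallest (0.27949 mol): C 1.000, H 1.999

CH2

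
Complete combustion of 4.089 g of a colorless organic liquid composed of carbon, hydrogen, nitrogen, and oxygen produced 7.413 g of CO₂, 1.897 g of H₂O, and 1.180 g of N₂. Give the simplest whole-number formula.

mol C = 7.413 g CO₂ ÷ 44.009 g/mol = 0.16844 mol
mol H = 2 × 1.897 g H₂O ÷ 18.015 g/mol = 0.21060 mol
mol N = 2 × 1.180 g N₂ ÷ 28.014 g/mol = 0.084244 mol
mass O = 4.089 − (2.0232 + 0.21229 + 1.1800) = 0.67355 g → mol O = 0.67355 ÷ 15.999 = 0.042099 mol
Divide by the smallest (0.042099 mol): C 4.001, H 5.003, N 2.001, O 1.000

C4H5N2O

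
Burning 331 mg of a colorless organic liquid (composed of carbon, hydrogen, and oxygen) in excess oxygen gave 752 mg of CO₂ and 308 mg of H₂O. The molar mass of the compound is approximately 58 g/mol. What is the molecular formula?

C3H6O

mol C = 0.752 g CO₂ ÷ 44.009 g/mol = 0.01709 mol
mol H = 2 × 0.308 g H₂O ÷ 18.015 g/mol = 0.03419 mol
mass O = 0.331 − (0.2052 + 0.03447) = 0.09130 g → mol O = 0.09130 ÷ 15.999 = 0.005706 mol
Divide by the smallest (0.005706 mol): C 2.994, H 5.992, O 1.000
Empirical formula: C3H6O
Empirical-formula mass = 58.08 g/mol; 58 ÷ 58.08 ≈ 1, so the molecular formula is C3H6O.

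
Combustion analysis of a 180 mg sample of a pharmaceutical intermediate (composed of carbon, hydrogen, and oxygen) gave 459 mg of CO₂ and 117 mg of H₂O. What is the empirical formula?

C4H5O

mol C = 0.459 g CO₂ ÷ 44.009 g/mol = 0.01043 mol
mol H = 2 × 0.117 g H₂O ÷ 18.015 g/mol = 0.01299 mol
mass O = 0.180 − (0.1253 + 0.01309) = 0.04164 g → mol O = 0.04164 ÷ 15.999 = 0.002602 mol
Divide by the smallest (0.002602 mol): C 4.008, H 4.991, O 1.000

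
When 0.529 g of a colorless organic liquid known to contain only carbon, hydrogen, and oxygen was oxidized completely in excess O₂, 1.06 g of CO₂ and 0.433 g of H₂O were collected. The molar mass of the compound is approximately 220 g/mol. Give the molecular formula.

mol C = 1.06 g CO₂ ÷ 44.009 g/mol = 0.02409 mol
mol H = 2 × 0.433 g H₂O ÷ 18.015 g/mol = 0.04807 mol
mass O = 0.529 − (0.2893 + 0.04846) = 0.1912 g → mol O = 0.1912 ÷ 15.999 = 0.01195 mol
Divide by the smallest (0.01195 mol): C 2.015, H 4.021, O 1.000
Empirical formula: C2H4O
Empirical-formula mass = 44.05 g/mol; 220 ÷ 44.05 ≈ 5, so the molecular formula is C10H20O5.

C10H20O5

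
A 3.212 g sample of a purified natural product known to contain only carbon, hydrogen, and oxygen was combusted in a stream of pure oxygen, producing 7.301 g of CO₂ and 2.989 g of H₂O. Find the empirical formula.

C3H6O

mol C = 7.301 g CO₂ ÷ 44.009 g/mol = 0.16590 mol
mol H = 2 × 2.989 g H₂O ÷ 18.015 g/mol = 0.33183 mol
mass O = 3.212 − (1.9926 + 0.33449) = 0.88491 g → mol O = 0.88491 ÷ 15.999 = 0.055310 mol
Divide by the smallest (0.055310 mol): C 2.999, H 5.999, O 1.000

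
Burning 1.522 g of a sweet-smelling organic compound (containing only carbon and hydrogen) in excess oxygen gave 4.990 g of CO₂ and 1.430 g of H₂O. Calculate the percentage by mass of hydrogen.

10.51%

mol C = 4.990 g CO₂ ÷ 44.009 g/mol = 0.11339 mol
mol H = 2 × 1.430 g H₂O ÷ 18.015 g/mol = 0.15876 mol
mass % H = 0.16003 g ÷ 1.522 g × 100%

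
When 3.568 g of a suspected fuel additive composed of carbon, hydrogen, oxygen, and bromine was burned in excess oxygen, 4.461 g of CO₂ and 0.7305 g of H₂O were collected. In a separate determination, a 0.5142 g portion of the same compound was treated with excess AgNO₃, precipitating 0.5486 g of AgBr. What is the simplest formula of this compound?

mol C = 4.461 g CO₂ ÷ 44.009 g/mol = 0.10137 mol
mol H = 2 × 0.7305 g H₂O ÷ 18.015 g/mol = 0.081099 mol
From the AgBr data: mol Br per gram of compound = (0.5486 ÷ 187.772) ÷ 0.5142 = 0.0056819 mol/g, so in the 3.568 g combustion sample mol Br = 0.020273 mol
mass O = 3.568 − (1.2175 + 0.081748 + 1.6199) = 0.64886 g → mol O = 0.64886 ÷ 15.999 = 0.040556 mol
Divide by the smallest (0.020273 mol): C 5.000, H 4.000, Br 1.000, O 2.000

C5H4BrO2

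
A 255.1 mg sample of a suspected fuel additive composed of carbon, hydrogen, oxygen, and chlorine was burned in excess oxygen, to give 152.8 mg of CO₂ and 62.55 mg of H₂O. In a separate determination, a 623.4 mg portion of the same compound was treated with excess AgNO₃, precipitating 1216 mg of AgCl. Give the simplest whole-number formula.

mol C = 0.1528 g CO₂ ÷ 44.009 g/mol = 0.0034720 mol
mol H = 2 × 0.06255 g H₂O ÷ 18.015 g/mol = 0.0069442 mol
From the AgCl data: mol Cl per gram of compound = (1.216 ÷ 143.318) ÷ 0.6234 = 0.013610 mol/g, so in the 0.2551 g combustion sample mol Cl = 0.0034720 mol
mass O = 0.2551 − (0.041702 + 0.0069998 + 0.12308) = 0.083316 g → mol O = 0.083316 ÷ 15.999 = 0.0052076 mol
Divide by the smallest (0.0034720 mol): C 1.000, H 2.000, Cl 1.000, O 1.500
Multiplying each by 2 gives whole numbers: C 2.00, H 4.00, Cl 2.00, O 3.00

C2H4Cl2O3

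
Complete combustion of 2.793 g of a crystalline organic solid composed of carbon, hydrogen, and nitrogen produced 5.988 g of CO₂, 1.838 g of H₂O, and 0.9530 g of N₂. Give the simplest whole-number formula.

C2H3N

mol C = 5.988 g CO₂ ÷ 44.009 g/mol = 0.13606 mol
mol H = 2 × 1.838 g H₂O ÷ 18.015 g/mol = 0.20405 mol
mol N = 2 × 0.9530 g N₂ ÷ 28.014 g/mol = 0.068037 mol
Divide by the smallest (0.068037 mol): C 2.000, H 2.999, N 1.000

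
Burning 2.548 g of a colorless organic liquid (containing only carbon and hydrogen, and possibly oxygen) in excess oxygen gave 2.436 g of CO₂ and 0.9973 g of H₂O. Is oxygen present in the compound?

mol C = 2.436 g CO₂ ÷ 44.009 g/mol = 0.055352 mol
mol H = 2 × 0.9973 g H₂O ÷ 18.015 g/mol = 0.11072 mol
C and H account for only 0.77644 g of the 2.548 g sample; the remaining 1.7716 g must be oxygen.

yes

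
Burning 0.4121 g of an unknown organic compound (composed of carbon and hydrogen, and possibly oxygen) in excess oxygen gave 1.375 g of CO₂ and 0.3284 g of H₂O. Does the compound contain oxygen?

no

mol C = 1.375 g CO₂ ÷ 44.009 g/mol = 0.031244 mol
mol H = 2 × 0.3284 g H₂O ÷ 18.015 g/mol = 0.036459 mol
C and H together account for 0.41202 g — essentially the entire 0.4121 g sample — so the compound contains no oxygen.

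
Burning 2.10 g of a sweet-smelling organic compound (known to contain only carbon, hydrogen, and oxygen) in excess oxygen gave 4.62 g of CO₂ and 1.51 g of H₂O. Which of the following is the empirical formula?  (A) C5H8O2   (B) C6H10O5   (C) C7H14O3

(A) C5H8O2

mol C = 4.62 g CO₂ ÷ 44.009 g/mol = 0.1050 mol
mol H = 2 × 1.51 g H₂O ÷ 18.015 g/mol = 0.1676 mol
mass O = 2.10 − (1.261 + 0.1690) = 0.6701 g → mol O = 0.6701 ÷ 15.999 = 0.04189 mol
Divide by the smallest (0.04189 mol): C 2.506, H 4.002, O 1.000
Multiplying each by 2 gives whole numbers: C 5.01, H 8.00, O 2.00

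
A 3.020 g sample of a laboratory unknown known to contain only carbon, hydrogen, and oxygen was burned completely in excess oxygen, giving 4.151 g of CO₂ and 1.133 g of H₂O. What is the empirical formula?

mol C = 4.151 g CO₂ ÷ 44.009 g/mol = 0.094322 mol
mol H = 2 × 1.133 g H₂O ÷ 18.015 g/mol = 0.12578 mol
mass O = 3.020 − (1.1329 + 0.12679) = 1.7603 g → mol O = 1.7603 ÷ 15.999 = 0.11003 mol
Divide by the smallest (0.094322 mol): C 1.000, H 1.334, O 1.167
Multiplying each by 6 gives whole numbers: C 6.00, H 8.00, O 7.00

C6H8O7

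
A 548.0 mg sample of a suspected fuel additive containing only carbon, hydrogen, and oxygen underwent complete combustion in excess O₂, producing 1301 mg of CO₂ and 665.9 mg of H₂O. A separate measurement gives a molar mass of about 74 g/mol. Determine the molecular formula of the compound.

C4H10O

mol C = 1.301 g CO₂ ÷ 44.009 g/mol = 0.029562 mol
mol H = 2 × 0.6659 g H₂O ÷ 18.015 g/mol = 0.073927 mol
mass O = 0.5480 − (0.35507 + 0.074519) = 0.11841 g → mol O = 0.11841 ÷ 15.999 = 0.0074011 mol
Divide by the smallest (0.0074011 mol): C 3.994, H 9.989, O 1.000
Empirical formula: C4H10O
Empirical-formula mass = 74.12 g/mol; 74 ÷ 74.12 ≈ 1, so the molecular formula is C4H10O.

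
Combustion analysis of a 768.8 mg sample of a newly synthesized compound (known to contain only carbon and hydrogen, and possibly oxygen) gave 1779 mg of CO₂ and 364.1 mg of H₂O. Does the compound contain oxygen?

yes

mol C = 1.779 g CO₂ ÷ 44.009 g/mol = 0.040424 mol
mol H = 2 × 0.3641 g H₂O ÷ 18.015 g/mol = 0.040422 mol
C and H account for only 0.52627 g of the 0.7688 g sample; the remaining 0.24253 g must be oxygen.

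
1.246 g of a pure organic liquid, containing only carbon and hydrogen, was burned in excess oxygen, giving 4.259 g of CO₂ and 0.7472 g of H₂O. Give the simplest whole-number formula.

C7H6

mol C = 4.259 g CO₂ ÷ 44.009 g/mol = 0.096776 mol
mol H = 2 × 0.7472 g H₂O ÷ 18.015 g/mol = 0.082953 mol
Divide by the smallest (0.082953 mol): C 1.167, H 1.000
Multiplying each by 6 gives whole numbers: C 7.00, H 6.00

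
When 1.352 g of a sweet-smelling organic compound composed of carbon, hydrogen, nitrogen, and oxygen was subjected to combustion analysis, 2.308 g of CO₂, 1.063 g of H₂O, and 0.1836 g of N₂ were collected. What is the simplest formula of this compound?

C4H9NO2

mol C = 2.308 g CO₂ ÷ 44.009 g/mol = 0.052444 mol
mol H = 2 × 1.063 g H₂O ÷ 18.015 g/mol = 0.11801 mol
mol N = 2 × 0.1836 g N₂ ÷ 28.014 g/mol = 0.013108 mol
mass O = 1.352 − (0.62990 + 0.11896 + 0.18360) = 0.41954 g → mol O = 0.41954 ÷ 15.999 = 0.026223 mol
Divide by the smallest (0.013108 mol): C 4.001, H 9.003, N 1.000, O 2.001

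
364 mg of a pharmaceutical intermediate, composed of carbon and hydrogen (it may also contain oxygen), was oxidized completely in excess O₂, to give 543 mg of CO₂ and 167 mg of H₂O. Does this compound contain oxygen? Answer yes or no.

yes

mol C = 0.543 g CO₂ ÷ 44.009 g/mol = 0.01234 mol
mol H = 2 × 0.167 g H₂O ÷ 18.015 g/mol = 0.01854 mol
C and H account for only 0.1669 g of the 0.364 g sample; the remaining 0.1971 g must be oxygen.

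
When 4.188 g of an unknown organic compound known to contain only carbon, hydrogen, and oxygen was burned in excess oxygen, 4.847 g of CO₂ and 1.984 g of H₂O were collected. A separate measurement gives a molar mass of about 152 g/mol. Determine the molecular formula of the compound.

mol C = 4.847 g CO₂ ÷ 44.009 g/mol = 0.11014 mol
mol H = 2 × 1.984 g H₂O ÷ 18.015 g/mol = 0.22026 mol
mass O = 4.188 − (1.3229 + 0.22202) = 2.6431 g → mol O = 2.6431 ÷ 15.999 = 0.16521 mol
Divide by the smallest (0.11014 mol): C 1.000, H 2.000, O 1.500
Multiplying each by 2 gives whole numbers: C 2.00, H 4.00, O 3.00
Empirical formula: C2H4O3
Empirical-formula mass = 76.05 g/mol; 152 ÷ 76.05 ≈ 2, so the molecular formula is C4H8O6.

C4H8O6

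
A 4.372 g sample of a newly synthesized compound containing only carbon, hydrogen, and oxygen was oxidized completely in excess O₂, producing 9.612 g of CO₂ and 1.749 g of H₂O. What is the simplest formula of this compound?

C9H8O4

mol C = 9.612 g CO₂ ÷ 44.009 g/mol = 0.21841 mol
mol H = 2 × 1.749 g H₂O ÷ 18.015 g/mol = 0.19417 mol
mass O = 4.372 − (2.6233 + 0.19572) = 1.5530 g → mol O = 1.5530 ÷ 15.999 = 0.097066 mol
Divide by the smallest (0.097066 mol): C 2.250, H 2.000, O 1.000
Multiplying each by 4 gives whole numbers: C 9.00, H 8.00, O 4.00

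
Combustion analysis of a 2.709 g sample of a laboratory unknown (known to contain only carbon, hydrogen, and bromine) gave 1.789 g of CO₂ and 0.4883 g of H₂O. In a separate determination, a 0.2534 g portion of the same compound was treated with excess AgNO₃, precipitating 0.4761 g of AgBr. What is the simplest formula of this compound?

mol C = 1.789 g CO₂ ÷ 44.009 g/mol = 0.040651 mol
mol H = 2 × 0.4883 g H₂O ÷ 18.015 g/mol = 0.054210 mol
From the AgBr data: mol Br per gram of compound = (0.4761 ÷ 187.772) ÷ 0.2534 = 0.010006 mol/g, so in the 2.709 g combustion sample mol Br = 0.027106 mol
Divide by the smallest (0.027106 mol): C 1.500, H 2.000, Br 1.000
Multiplying each by 2 gives whole numbers: C 3.00, H 4.00, Br 2.00

C3H4Br2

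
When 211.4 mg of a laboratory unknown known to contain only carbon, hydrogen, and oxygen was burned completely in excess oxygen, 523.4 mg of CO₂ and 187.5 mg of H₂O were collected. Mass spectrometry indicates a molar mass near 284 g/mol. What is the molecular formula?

C16H28O4

mol C = 0.5234 g CO₂ ÷ 44.009 g/mol = 0.011893 mol
mol H = 2 × 0.1875 g H₂O ÷ 18.015 g/mol = 0.020816 mol
mass O = 0.2114 − (0.14285 + 0.020983) = 0.047570 g → mol O = 0.047570 ÷ 15.999 = 0.0029733 mol
Divide by the smallest (0.0029733 mol): C 4.000, H 7.001, O 1.000
Empirical formula: C4H7O
Empirical-formula mass = 71.10 g/mol; 284 ÷ 71.10 ≈ 4, so the molecular formula is C16H28O4.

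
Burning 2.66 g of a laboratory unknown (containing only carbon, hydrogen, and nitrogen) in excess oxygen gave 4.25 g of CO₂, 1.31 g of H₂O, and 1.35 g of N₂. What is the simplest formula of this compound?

mol C = 4.25 g CO₂ ÷ 44.009 g/mol = 0.09657 mol
mol H = 2 × 1.31 g H₂O ÷ 18.015 g/mol = 0.1454 mol
mol N = 2 × 1.35 g N₂ ÷ 28.014 g/mol = 0.09638 mol
Divide by the smallest (0.09638 mol): C 1.002, H 1.509, N 1.000
Multiplying each by 2 gives whole numbers: C 2.00, H 3.02, N 2.00

C2H3N2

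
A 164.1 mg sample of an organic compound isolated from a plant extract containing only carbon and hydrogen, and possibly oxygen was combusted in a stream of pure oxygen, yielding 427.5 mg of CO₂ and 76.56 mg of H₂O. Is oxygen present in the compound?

yes

mol C = 0.4275 g CO₂ ÷ 44.009 g/mol = 0.0097139 mol
mol H = 2 × 0.07656 g H₂O ÷ 18.015 g/mol = 0.0084996 mol
C and H account for only 0.12524 g of the 0.1641 g sample; the remaining 0.038859 g must be oxygen.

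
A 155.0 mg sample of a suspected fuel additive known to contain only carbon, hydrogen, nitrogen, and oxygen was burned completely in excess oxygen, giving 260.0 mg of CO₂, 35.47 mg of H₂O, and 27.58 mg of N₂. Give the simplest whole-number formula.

mol C = 0.2600 g CO₂ ÷ 44.009 g/mol = 0.0059079 mol
mol H = 2 × 0.03547 g H₂O ÷ 18.015 g/mol = 0.0039378 mol
mol N = 2 × 0.02758 g N₂ ÷ 28.014 g/mol = 0.0019690 mol
mass O = 0.1550 − (0.070960 + 0.0039693 + 0.027580) = 0.052491 g → mol O = 0.052491 ÷ 15.999 = 0.0032809 mol
Divide by the smallest (0.0019690 mol): C 3.000, H 2.000, N 1.000, O 1.666
Multiplying each by 3 gives whole numbers: C 9.00, H 6.00, N 3.00, O 5.00

C9H6N3O5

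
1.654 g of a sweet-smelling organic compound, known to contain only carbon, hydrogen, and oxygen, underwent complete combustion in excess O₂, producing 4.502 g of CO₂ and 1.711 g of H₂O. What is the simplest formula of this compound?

mol C = 4.502 g CO₂ ÷ 44.009 g/mol = 0.10230 mol
mol H = 2 × 1.711 g H₂O ÷ 18.015 g/mol = 0.18995 mol
mass O = 1.654 − (1.2287 + 0.19147) = 0.23384 g → mol O = 0.23384 ÷ 15.999 = 0.014616 mol
Divide by the smallest (0.014616 mol): C 6.999, H 12.997, O 1.000

C7H13O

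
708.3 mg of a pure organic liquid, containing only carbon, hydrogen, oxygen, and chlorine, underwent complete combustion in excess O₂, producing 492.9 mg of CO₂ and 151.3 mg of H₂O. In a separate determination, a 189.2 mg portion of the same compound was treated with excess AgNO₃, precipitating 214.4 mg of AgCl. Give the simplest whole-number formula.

C2H3ClO4

mol C = 0.4929 g CO₂ ÷ 44.009 g/mol = 0.011200 mol
mol H = 2 × 0.1513 g H₂O ÷ 18.015 g/mol = 0.016797 mol
From the AgCl data: mol Cl per gram of compound = (0.2144 ÷ 143.318) ÷ 0.1892 = 0.0079068 mol/g, so in the 0.7083 g combustion sample mol Cl = 0.0056004 mol
mass O = 0.7083 − (0.13452 + 0.016931 + 0.19853) = 0.35831 g → mol O = 0.35831 ÷ 15.999 = 0.022396 mol
Divide by the smallest (0.0056004 mol): C 2.000, H 2.999, Cl 1.000, O 3.999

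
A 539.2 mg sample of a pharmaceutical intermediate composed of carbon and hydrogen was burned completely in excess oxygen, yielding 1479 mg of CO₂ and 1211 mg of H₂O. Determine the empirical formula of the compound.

CH4

mol C = 1.479 g CO₂ ÷ 44.009 g/mol = 0.033607 mol
mol H = 2 × 1.211 g H₂O ÷ 18.015 g/mol = 0.13444 mol
Divide by the smallest (0.033607 mol): C 1.000, H 4.000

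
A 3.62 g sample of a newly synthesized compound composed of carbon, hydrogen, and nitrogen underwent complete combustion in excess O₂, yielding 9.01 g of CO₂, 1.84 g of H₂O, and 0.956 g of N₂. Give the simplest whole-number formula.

mol C = 9.01 g CO₂ ÷ 44.009 g/mol = 0.2047 mol
mol H = 2 × 1.84 g H₂O ÷ 18.015 g/mol = 0.2043 mol
mol N = 2 × 0.956 g N₂ ÷ 28.014 g/mol = 0.06825 mol
Divide by the smallest (0.06825 mol): C 3.000, H 2.993, N 1.000

C3H3N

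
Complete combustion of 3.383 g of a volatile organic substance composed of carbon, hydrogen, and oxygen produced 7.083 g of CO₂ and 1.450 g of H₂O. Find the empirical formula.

C2H2O

mol C = 7.083 g CO₂ ÷ 44.009 g/mol = 0.16094 mol
mol H = 2 × 1.450 g H₂O ÷ 18.015 g/mol = 0.16098 mol
mass O = 3.383 − (1.9331 + 0.16226) = 1.2876 g → mol O = 1.2876 ÷ 15.999 = 0.080482 mol
Divide by the smallest (0.080482 mol): C 2.000, H 2.000, O 1.000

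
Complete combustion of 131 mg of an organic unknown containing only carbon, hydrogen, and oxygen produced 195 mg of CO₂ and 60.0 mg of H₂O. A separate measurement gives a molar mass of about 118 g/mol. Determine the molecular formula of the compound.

C4H6O4

mol C = 0.195 g CO₂ ÷ 44.009 g/mol = 0.004431 mol
mol H = 2 × 0.0600 g H₂O ÷ 18.015 g/mol = 0.006661 mol
mass O = 0.131 − (0.05322 + 0.006714) = 0.07107 g → mol O = 0.07107 ÷ 15.999 = 0.004442 mol
Divide by the smallest (0.004431 mol): C 1.000, H 1.503, O 1.002
Multiplying each by 2 gives whole numbers: C 2.00, H 3.01, O 2.00
Empirical formula: C2H3O2
Empirical-formula mass = 59.04 g/mol; 118 ÷ 59.04 ≈ 2, so the molecular formula is C4H6O4.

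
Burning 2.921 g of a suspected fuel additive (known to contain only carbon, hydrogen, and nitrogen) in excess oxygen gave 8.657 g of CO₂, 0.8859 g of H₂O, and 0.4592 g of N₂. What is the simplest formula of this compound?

mol C = 8.657 g CO₂ ÷ 44.009 g/mol = 0.19671 mol
mol H = 2 × 0.8859 g H₂O ÷ 18.015 g/mol = 0.098351 mol
mol N = 2 × 0.4592 g N₂ ÷ 28.014 g/mol = 0.032784 mol
Divide by the smallest (0.032784 mol): C 6.000, H 3.000, N 1.000

C6H3N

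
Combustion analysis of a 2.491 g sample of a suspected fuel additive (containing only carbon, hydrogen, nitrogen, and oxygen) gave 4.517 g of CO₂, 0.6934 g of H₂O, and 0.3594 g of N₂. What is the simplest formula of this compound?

C4H3NO2

mol C = 4.517 g CO₂ ÷ 44.009 g/mol = 0.10264 mol
mol H = 2 × 0.6934 g H₂O ÷ 18.015 g/mol = 0.076980 mol
mol N = 2 × 0.3594 g N₂ ÷ 28.014 g/mol = 0.025659 mol
mass O = 2.491 − (1.2328 + 0.077596 + 0.35940) = 0.82122 g → mol O = 0.82122 ÷ 15.999 = 0.051329 mol
Divide by the smallest (0.025659 mol): C 4.000, H 3.000, N 1.000, O 2.000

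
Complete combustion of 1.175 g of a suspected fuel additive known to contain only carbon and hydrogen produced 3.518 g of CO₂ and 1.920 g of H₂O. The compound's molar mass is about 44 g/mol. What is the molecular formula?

mol C = 3.518 g CO₂ ÷ 44.009 g/mol = 0.079938 mol
mol H = 2 × 1.920 g H₂O ÷ 18.015 g/mol = 0.21316 mol
Divide by the smallest (0.079938 mol): C 1.000, H 2.667
Multiplying each by 3 gives whole numbers: C 3.00, H 8.00
Empirical formula: C3H8
Empirical-formula mass = 44.10 g/mol; 44 ÷ 44.10 ≈ 1, so the molecular formula is C3H8.

C3H8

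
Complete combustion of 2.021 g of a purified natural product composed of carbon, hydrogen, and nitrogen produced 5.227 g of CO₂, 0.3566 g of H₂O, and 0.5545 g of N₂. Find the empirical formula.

mol C = 5.227 g CO₂ ÷ 44.009 g/mol = 0.11877 mol
mol H = 2 × 0.3566 g H₂O ÷ 18.015 g/mol = 0.039589 mol
mol N = 2 × 0.5545 g N₂ ÷ 28.014 g/mol = 0.039587 mol
Divide by the smallest (0.039587 mol): C 3.000, H 1.000, N 1.000

C3HN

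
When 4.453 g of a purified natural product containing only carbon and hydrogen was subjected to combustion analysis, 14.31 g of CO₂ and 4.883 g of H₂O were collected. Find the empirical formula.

C3H5

mol C = 14.31 g CO₂ ÷ 44.009 g/mol = 0.32516 mol
mol H = 2 × 4.883 g H₂O ÷ 18.015 g/mol = 0.54210 mol
Divide by the smallest (0.32516 mol): C 1.000, H 1.667
Multiplying each by 3 gives whole numbers: C 3.00, H 5.00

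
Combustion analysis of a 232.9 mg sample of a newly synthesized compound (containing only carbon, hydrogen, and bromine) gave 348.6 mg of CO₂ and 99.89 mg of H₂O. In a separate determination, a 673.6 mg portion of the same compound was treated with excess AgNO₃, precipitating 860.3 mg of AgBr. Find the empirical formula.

C5H7Br

mol C = 0.3486 g CO₂ ÷ 44.009 g/mol = 0.0079211 mol
mol H = 2 × 0.09989 g H₂O ÷ 18.015 g/mol = 0.011090 mol
From the AgBr data: mol Br per gram of compound = (0.8603 ÷ 187.772) ÷ 0.6736 = 0.0068017 mol/g, so in the 0.2329 g combustion sample mol Br = 0.0015841 mol
Divide by the smallest (0.0015841 mol): C 5.000, H 7.001, Br 1.000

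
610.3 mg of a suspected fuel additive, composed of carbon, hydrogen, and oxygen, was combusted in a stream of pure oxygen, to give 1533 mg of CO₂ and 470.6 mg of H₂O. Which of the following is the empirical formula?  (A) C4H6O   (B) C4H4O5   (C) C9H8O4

mol C = 1.533 g CO₂ ÷ 44.009 g/mol = 0.034834 mol
mol H = 2 × 0.4706 g H₂O ÷ 18.015 g/mol = 0.052245 mol
mass O = 0.6103 − (0.41839 + 0.052663) = 0.13925 g → mol O = 0.13925 ÷ 15.999 = 0.0087036 mol
Divide by the smallest (0.0087036 mol): C 4.002, H 6.003, O 1.000

(A) C4H6O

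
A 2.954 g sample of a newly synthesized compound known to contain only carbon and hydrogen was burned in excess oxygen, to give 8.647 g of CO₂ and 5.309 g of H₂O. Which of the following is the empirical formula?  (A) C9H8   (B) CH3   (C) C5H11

(B) CH3

mol C = 8.647 g CO₂ ÷ 44.009 g/mol = 0.19648 mol
mol H = 2 × 5.309 g H₂O ÷ 18.015 g/mol = 0.58940 mol
Divide by the smallest (0.19648 mol): C 1.000, H 3.000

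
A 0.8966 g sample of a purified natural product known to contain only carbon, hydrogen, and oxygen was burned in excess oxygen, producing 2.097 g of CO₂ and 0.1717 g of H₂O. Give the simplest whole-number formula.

mol C = 2.097 g CO₂ ÷ 44.009 g/mol = 0.047649 mol
mol H = 2 × 0.1717 g H₂O ÷ 18.015 g/mol = 0.019062 mol
mass O = 0.8966 − (0.57232 + 0.019214) = 0.30507 g → mol O = 0.30507 ÷ 15.999 = 0.019068 mol
Divide by the smallest (0.019062 mol): C 2.500, H 1.000, O 1.000
Multiplying each by 2 gives whole numbers: C 5.00, H 2.00, O 2.00

C5H2O2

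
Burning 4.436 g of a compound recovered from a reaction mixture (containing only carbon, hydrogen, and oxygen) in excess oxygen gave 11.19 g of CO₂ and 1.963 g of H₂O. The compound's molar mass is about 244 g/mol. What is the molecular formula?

C14H12O4

mol C = 11.19 g CO₂ ÷ 44.009 g/mol = 0.25427 mol
mol H = 2 × 1.963 g H₂O ÷ 18.015 g/mol = 0.21793 mol
mass O = 4.436 − (3.0540 + 0.21967) = 1.1623 g → mol O = 1.1623 ÷ 15.999 = 0.072651 mol
Divide by the smallest (0.072651 mol): C 3.500, H 3.000, O 1.000
Multiplying each by 2 gives whole numbers: C 7.00, H 6.00, O 2.00
Empirical formula: C7H6O2
Empirical-formula mass = 122.12 g/mol; 244 ÷ 122.12 ≈ 2, so the molecular formula is C14H12O4.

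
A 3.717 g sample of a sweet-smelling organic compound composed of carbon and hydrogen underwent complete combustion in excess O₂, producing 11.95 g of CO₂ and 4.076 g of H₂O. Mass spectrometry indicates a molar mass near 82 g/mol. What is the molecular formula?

mol C = 11.95 g CO₂ ÷ 44.009 g/mol = 0.27154 mol
mol H = 2 × 4.076 g H₂O ÷ 18.015 g/mol = 0.45251 mol
Divide by the smallest (0.27154 mol): C 1.000, H 1.666
Multiplying each by 3 gives whole numbers: C 3.00, H 5.00
Empirical formula: C3H5
Empirical-formula mass = 41.07 g/mol; 82 ÷ 41.07 ≈ 2, so the molecular formula is C6H10.

C6H10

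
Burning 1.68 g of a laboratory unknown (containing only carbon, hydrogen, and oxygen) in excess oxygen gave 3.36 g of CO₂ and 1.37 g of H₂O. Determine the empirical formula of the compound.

C2H4O

mol C = 3.36 g CO₂ ÷ 44.009 g/mol = 0.07635 mol
mol H = 2 × 1.37 g H₂O ÷ 18.015 g/mol = 0.1521 mol
mass O = 1.68 − (0.9170 + 0.1533) = 0.6097 g → mol O = 0.6097 ÷ 15.999 = 0.03811 mol
Divide by the smallest (0.03811 mol): C 2.004, H 3.991, O 1.000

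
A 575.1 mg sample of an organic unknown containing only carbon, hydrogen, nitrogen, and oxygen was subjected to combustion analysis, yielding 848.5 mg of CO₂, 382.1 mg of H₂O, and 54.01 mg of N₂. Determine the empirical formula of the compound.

mol C = 0.8485 g CO₂ ÷ 44.009 g/mol = 0.019280 mol
mol H = 2 × 0.3821 g H₂O ÷ 18.015 g/mol = 0.042420 mol
mol N = 2 × 0.05401 g N₂ ÷ 28.014 g/mol = 0.0038559 mol
mass O = 0.5751 − (0.23157 + 0.042760 + 0.054010) = 0.24676 g → mol O = 0.24676 ÷ 15.999 = 0.015423 mol
Divide by the smallest (0.0038559 mol): C 5.000, H 11.001, N 1.000, O 4.000

C5H11NO4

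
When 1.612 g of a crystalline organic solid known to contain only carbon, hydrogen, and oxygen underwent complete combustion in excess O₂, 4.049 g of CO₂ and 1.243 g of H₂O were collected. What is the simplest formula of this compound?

mol C = 4.049 g CO₂ ÷ 44.009 g/mol = 0.092004 mol
mol H = 2 × 1.243 g H₂O ÷ 18.015 g/mol = 0.13800 mol
mass O = 1.612 − (1.1051 + 0.13910) = 0.36784 g → mol O = 0.36784 ÷ 15.999 = 0.022991 mol
Divide by the smallest (0.022991 mol): C 4.002, H 6.002, O 1.000

C4H6O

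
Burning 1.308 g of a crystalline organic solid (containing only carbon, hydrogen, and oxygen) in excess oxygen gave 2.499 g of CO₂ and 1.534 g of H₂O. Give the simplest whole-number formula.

mol C = 2.499 g CO₂ ÷ 44.009 g/mol = 0.056784 mol
mol H = 2 × 1.534 g H₂O ÷ 18.015 g/mol = 0.17030 mol
mass O = 1.308 − (0.68203 + 0.17166) = 0.45430 g → mol O = 0.45430 ÷ 15.999 = 0.028396 mol
Divide by the smallest (0.028396 mol): C 2.000, H 5.997, O 1.000

C2H6O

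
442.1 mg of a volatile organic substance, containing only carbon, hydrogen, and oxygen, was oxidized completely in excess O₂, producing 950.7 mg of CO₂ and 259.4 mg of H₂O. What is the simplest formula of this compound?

mol C = 0.9507 g CO₂ ÷ 44.009 g/mol = 0.021602 mol
mol H = 2 × 0.2594 g H₂O ÷ 18.015 g/mol = 0.028798 mol
mass O = 0.4421 − (0.25947 + 0.029029) = 0.15360 g → mol O = 0.15360 ÷ 15.999 = 0.0096009 mol
Divide by the smallest (0.0096009 mol): C 2.250, H 3.000, O 1.000
Multiplying each by 4 gives whole numbers: C 9.00, H 12.00, O 4.00

C9H12O4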